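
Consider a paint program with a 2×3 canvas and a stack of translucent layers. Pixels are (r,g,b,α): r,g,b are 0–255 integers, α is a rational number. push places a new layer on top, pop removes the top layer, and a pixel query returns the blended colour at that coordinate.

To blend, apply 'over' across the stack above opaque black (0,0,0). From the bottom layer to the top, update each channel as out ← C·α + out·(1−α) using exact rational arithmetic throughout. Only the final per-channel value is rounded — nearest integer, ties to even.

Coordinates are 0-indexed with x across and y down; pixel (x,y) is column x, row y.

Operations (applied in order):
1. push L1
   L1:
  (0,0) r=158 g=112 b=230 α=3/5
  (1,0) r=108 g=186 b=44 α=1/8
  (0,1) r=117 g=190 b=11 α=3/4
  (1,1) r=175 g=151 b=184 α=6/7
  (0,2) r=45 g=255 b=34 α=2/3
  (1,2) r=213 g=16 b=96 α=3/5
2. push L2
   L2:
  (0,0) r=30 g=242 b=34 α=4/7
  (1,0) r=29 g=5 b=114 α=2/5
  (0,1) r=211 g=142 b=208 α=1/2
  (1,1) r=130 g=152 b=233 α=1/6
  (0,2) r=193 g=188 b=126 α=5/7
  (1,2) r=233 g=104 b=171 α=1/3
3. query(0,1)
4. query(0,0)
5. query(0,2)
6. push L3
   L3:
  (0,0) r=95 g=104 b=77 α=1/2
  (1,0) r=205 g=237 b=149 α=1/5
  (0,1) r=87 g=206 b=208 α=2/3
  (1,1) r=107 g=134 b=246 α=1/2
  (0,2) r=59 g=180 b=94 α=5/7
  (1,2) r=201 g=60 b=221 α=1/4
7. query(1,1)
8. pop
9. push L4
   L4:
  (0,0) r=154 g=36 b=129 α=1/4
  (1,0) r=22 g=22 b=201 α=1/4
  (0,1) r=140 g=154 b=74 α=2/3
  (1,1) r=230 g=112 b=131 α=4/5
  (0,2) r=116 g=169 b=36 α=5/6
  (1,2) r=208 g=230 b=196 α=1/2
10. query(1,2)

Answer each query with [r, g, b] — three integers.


(0,1) stack=L1,L2; from [0,0,0]:
L1 α=3/4: [351/4, 285/2, 33/4]
L2 α=1/2: [1195/8, 569/4, 865/8]
= [149, 142, 108]

at x=0,y=0 over L1,L2:
L1 α=3/5: [474/5, 336/5, 138]
L2 α=4/7: [2022/35, 5848/35, 550/7]
→ [58, 167, 79]

(0,2) stack=L1,L2; from [0,0,0]:
+L1 (α=2/3) → [30, 170, 68/3]
+L2 (α=5/7) → [1025/7, 1280/7, 2026/21]
→ [146, 183, 96]

query (1,1) [L1,L2,L3] — begin 0,0,0
L1 α=6/7: [150, 906/7, 1104/7]
L2 α=1/6: [440/3, 2797/21, 7151/42]
L3 α=1/2: [761/6, 5611/42, 17483/84]
= [127, 134, 208]

(1,2) stack=L1,L2,L4; from [0,0,0]:
+L1 (α=3/5) → [639/5, 48/5, 288/5]
+L2 (α=1/3) → [2443/15, 616/15, 477/5]
+L4 (α=1/2) → [5563/30, 2033/15, 1457/10]
→ [185, 136, 146]


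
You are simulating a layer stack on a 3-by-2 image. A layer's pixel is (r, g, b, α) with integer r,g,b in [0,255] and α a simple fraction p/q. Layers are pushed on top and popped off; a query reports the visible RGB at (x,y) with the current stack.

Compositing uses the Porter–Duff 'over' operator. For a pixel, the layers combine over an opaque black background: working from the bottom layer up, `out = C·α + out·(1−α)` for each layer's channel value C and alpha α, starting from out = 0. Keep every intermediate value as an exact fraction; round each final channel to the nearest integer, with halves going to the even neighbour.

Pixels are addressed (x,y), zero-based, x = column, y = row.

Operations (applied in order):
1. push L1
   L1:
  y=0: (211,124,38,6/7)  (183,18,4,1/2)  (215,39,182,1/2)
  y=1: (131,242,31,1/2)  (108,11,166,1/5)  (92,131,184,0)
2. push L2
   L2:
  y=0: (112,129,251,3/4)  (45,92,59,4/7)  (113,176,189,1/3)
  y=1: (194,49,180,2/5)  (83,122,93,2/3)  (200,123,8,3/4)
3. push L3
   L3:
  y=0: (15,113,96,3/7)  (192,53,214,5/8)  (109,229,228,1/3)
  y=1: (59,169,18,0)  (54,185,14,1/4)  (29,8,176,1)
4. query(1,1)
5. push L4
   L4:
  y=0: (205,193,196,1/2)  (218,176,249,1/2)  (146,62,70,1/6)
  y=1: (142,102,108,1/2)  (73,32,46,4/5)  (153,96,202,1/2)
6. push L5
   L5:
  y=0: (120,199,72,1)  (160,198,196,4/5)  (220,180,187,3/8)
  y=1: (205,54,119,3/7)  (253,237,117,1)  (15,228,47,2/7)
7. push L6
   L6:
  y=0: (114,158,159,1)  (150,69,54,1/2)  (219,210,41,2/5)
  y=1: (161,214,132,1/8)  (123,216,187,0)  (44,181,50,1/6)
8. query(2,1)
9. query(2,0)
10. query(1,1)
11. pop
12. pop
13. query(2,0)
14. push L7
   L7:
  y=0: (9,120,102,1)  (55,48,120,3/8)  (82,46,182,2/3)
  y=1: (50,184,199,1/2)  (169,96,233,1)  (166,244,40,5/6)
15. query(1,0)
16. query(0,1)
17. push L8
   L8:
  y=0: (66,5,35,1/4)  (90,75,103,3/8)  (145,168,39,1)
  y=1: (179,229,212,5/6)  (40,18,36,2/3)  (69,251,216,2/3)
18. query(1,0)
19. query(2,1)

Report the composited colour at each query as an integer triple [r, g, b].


(1,1) stack=L1,L2,L3; from [0,0,0]:
+L1 (α=1/5) → [108/5, 11/5, 166/5]
+L2 (α=2/3) → [938/15, 1231/15, 1096/15]
+L3 (α=1/4) → [302/5, 539/5, 583/10]
= [60, 108, 58]

at x=2,y=1 over L1,L2,L3,L4,L5,L6:
+L1 (α=0) → [0, 0, 0]
+L2 (α=3/4) → [150, 369/4, 6]
+L3 (α=1) → [29, 8, 176]
+L4 (α=1/2) → [91, 52, 189]
+L5 (α=2/7) → [485/7, 716/7, 1039/7]
+L6 (α=1/6) → [911/14, 4847/42, 5545/42]
= [65, 115, 132]

query (2,0) [L1,L2,L3,L4,L5,L6] — begin 0,0,0
+L1 (α=1/2) → [215/2, 39/2, 91]
+L2 (α=1/3) → [328/3, 215/3, 371/3]
+L3 (α=1/3) → [983/9, 1117/9, 1426/9]
+L4 (α=1/6) → [6229/54, 6143/54, 3880/27]
+L5 (α=3/8) → [66785/432, 59875/432, 34547/216]
+L6 (α=2/5) → [129857/720, 24071/144, 40451/360]
= [180, 167, 112]

(1,1) stack=L1,L2,L3,L4,L5,L6; from [0,0,0]:
+L1 (α=1/5) → [108/5, 11/5, 166/5]
+L2 (α=2/3) → [938/15, 1231/15, 1096/15]
+L3 (α=1/4) → [302/5, 539/5, 583/10]
+L4 (α=4/5) → [1762/25, 1179/25, 2423/50]
+L5 (α=1) → [253, 237, 117]
+L6 (α=0) → [253, 237, 117]
rounded: [253, 237, 117]

(2,0) stack=L1,L2,L3,L4; from [0,0,0]:
after L1 α=1/2: [215/2, 39/2, 91]
after L2 α=1/3: [328/3, 215/3, 371/3]
after L3 α=1/3: [983/9, 1117/9, 1426/9]
after L4 α=1/6: [6229/54, 6143/54, 3880/27]
rounded: [115, 114, 144]

(1,0) stack=L1,L2,L3,L4,L7; from [0,0,0]:
after L1 α=1/2: [183/2, 9, 2]
after L2 α=4/7: [909/14, 395/7, 242/7]
after L3 α=5/8: [16167/112, 380/7, 1027/7]
after L4 α=1/2: [40583/224, 806/7, 1385/7]
after L7 α=3/8: [239875/1792, 2519/28, 9445/56]
= [134, 90, 169]

query (0,1) [L1,L2,L3,L4,L7] — begin 0,0,0
after L1 α=1/2: [131/2, 121, 31/2]
after L2 α=2/5: [1169/10, 461/5, 813/10]
after L3 α=0: [1169/10, 461/5, 813/10]
after L4 α=1/2: [2589/20, 971/10, 1893/20]
after L7 α=1/2: [3589/40, 2811/20, 5873/40]
→ [90, 141, 147]

query (1,0) [L1,L2,L3,L4,L7,L8] — begin 0,0,0
+L1 (α=1/2) → [183/2, 9, 2]
+L2 (α=4/7) → [909/14, 395/7, 242/7]
+L3 (α=5/8) → [16167/112, 380/7, 1027/7]
+L4 (α=1/2) → [40583/224, 806/7, 1385/7]
+L7 (α=3/8) → [239875/1792, 2519/28, 9445/56]
+L8 (α=3/8) → [1683215/14336, 18895/224, 64529/448]
= [117, 84, 144]

query (2,1) [L1,L2,L3,L4,L7,L8] — begin 0,0,0
after L1 α=0: [0, 0, 0]
after L2 α=3/4: [150, 369/4, 6]
after L3 α=1: [29, 8, 176]
after L4 α=1/2: [91, 52, 189]
after L7 α=5/6: [307/2, 212, 389/6]
after L8 α=2/3: [583/6, 238, 2981/18]
= [97, 238, 166]


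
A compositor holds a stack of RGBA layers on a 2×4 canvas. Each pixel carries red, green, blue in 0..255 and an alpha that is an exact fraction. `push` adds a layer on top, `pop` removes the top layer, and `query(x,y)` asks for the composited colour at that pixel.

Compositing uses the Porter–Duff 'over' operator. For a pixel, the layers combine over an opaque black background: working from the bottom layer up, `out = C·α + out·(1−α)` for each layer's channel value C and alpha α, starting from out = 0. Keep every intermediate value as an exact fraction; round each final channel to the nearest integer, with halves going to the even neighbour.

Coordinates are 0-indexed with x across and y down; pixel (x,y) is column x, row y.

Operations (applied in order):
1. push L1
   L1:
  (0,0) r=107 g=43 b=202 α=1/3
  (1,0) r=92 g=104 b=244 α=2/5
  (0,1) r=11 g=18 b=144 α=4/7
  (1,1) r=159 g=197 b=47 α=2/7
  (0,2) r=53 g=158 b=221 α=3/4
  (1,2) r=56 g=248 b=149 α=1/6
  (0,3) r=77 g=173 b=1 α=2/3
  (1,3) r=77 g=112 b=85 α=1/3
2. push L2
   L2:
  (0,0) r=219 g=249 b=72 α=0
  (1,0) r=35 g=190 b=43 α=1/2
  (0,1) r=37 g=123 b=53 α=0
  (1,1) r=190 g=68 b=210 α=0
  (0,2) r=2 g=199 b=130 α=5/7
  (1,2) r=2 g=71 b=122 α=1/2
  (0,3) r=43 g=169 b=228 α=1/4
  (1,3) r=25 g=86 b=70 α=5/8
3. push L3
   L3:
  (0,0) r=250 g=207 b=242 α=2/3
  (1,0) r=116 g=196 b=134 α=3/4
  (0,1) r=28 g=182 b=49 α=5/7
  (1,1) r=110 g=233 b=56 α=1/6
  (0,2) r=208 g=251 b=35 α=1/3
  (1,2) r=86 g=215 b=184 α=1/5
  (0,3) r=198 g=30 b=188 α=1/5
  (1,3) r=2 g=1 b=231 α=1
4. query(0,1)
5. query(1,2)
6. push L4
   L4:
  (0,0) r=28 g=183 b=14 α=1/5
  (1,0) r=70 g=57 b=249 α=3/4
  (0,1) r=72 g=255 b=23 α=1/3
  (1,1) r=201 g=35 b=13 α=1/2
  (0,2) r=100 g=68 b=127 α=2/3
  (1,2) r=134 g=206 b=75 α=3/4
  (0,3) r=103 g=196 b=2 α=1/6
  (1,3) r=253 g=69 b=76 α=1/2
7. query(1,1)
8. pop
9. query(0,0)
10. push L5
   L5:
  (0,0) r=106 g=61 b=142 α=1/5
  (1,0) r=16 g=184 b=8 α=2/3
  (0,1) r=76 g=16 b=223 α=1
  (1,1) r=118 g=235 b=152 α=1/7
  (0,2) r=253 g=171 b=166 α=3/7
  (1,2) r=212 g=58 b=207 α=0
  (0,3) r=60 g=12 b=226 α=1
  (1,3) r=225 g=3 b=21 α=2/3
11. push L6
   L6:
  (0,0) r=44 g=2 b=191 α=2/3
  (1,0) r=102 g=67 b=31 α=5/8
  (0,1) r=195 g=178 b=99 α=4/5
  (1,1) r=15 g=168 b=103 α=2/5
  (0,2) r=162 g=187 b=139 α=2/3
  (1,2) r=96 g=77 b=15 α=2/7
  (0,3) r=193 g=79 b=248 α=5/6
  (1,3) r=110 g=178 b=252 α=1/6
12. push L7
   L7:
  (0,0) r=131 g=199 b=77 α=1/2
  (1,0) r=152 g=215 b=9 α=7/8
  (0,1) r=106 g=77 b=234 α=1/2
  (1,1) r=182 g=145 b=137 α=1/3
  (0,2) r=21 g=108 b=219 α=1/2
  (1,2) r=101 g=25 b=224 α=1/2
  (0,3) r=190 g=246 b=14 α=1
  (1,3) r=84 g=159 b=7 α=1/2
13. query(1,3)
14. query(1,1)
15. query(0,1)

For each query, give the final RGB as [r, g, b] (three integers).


at x=0,y=1 over L1,L2,L3:
L1 α=4/7: [44/7, 72/7, 576/7]
L2 α=0: [44/7, 72/7, 576/7]
L3 α=5/7: [1068/49, 6514/49, 2867/49]
rounded: [22, 133, 59]

(1,2) stack=L1,L2,L3; from [0,0,0]:
after L1 α=1/6: [28/3, 124/3, 149/6]
after L2 α=1/2: [17/3, 337/6, 881/12]
after L3 α=1/5: [326/15, 1319/15, 1433/15]
→ [22, 88, 96]

query (1,1) [L1,L2,L3,L4] — begin 0,0,0
after L1 α=2/7: [318/7, 394/7, 94/7]
after L2 α=0: [318/7, 394/7, 94/7]
after L3 α=1/6: [1180/21, 3601/42, 431/21]
after L4 α=1/2: [5401/42, 5071/84, 352/21]
rounded: [129, 60, 17]

at x=0,y=0 over L1,L2,L3:
after L1 α=1/3: [107/3, 43/3, 202/3]
after L2 α=0: [107/3, 43/3, 202/3]
after L3 α=2/3: [1607/9, 1285/9, 1654/9]
rounded: [179, 143, 184]

(1,3) stack=L1,L2,L3,L5,L6,L7; from [0,0,0]:
after L1 α=1/3: [77/3, 112/3, 85/3]
after L2 α=5/8: [101/4, 271/4, 435/8]
after L3 α=1: [2, 1, 231]
after L5 α=2/3: [452/3, 7/3, 91]
after L6 α=1/6: [1295/9, 569/18, 707/6]
after L7 α=1/2: [2051/18, 3431/36, 749/12]
= [114, 95, 62]

(1,1) stack=L1,L2,L3,L5,L6,L7; from [0,0,0]:
+L1 (α=2/7) → [318/7, 394/7, 94/7]
+L2 (α=0) → [318/7, 394/7, 94/7]
+L3 (α=1/6) → [1180/21, 3601/42, 431/21]
+L5 (α=1/7) → [3186/49, 5246/49, 1926/49]
+L6 (α=2/5) → [11028/245, 32202/245, 15872/245]
+L7 (α=1/3) → [66646/735, 99929/735, 65309/735]
rounded: [91, 136, 89]

(0,1) stack=L1,L2,L3,L5,L6,L7; from [0,0,0]:
after L1 α=4/7: [44/7, 72/7, 576/7]
after L2 α=0: [44/7, 72/7, 576/7]
after L3 α=5/7: [1068/49, 6514/49, 2867/49]
after L5 α=1: [76, 16, 223]
after L6 α=4/5: [856/5, 728/5, 619/5]
after L7 α=1/2: [693/5, 1113/10, 1789/10]
= [139, 111, 179]


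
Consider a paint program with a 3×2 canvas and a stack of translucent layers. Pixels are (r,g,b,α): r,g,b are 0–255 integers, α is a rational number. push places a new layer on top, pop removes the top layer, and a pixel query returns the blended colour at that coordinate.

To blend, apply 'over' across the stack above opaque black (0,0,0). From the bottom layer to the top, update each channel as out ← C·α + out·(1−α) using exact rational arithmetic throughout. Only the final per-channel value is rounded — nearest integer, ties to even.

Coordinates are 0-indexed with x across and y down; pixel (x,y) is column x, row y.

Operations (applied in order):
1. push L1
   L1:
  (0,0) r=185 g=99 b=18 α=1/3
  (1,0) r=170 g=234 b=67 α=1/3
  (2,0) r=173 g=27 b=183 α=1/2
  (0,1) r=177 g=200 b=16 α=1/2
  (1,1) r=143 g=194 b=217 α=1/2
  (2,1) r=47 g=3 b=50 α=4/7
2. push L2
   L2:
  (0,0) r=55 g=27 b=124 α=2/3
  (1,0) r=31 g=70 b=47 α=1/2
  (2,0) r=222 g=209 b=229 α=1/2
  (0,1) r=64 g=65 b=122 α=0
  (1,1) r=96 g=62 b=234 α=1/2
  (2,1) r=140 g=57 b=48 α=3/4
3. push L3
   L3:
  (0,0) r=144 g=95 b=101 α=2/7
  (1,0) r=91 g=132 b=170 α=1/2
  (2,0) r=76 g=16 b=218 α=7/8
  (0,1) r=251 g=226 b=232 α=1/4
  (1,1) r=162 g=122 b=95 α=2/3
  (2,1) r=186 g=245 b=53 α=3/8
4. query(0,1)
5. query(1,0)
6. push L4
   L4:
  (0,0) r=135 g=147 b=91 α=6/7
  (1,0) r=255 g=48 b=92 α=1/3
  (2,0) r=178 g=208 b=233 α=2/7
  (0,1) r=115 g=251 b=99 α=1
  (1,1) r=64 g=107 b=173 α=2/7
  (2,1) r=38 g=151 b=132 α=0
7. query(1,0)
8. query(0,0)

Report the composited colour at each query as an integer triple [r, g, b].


at x=0,y=1 over L1,L2,L3:
after L1 α=1/2: [177/2, 100, 8]
after L2 α=0: [177/2, 100, 8]
after L3 α=1/4: [1033/8, 263/2, 64]
→ [129, 132, 64]

(1,0) stack=L1,L2,L3; from [0,0,0]:
after L1 α=1/3: [170/3, 78, 67/3]
after L2 α=1/2: [263/6, 74, 104/3]
after L3 α=1/2: [809/12, 103, 307/3]
→ [67, 103, 102]

query (1,0) [L1,L2,L3,L4] — begin 0,0,0
+L1 (α=1/3) → [170/3, 78, 67/3]
+L2 (α=1/2) → [263/6, 74, 104/3]
+L3 (α=1/2) → [809/12, 103, 307/3]
+L4 (α=1/3) → [2339/18, 254/3, 890/9]
→ [130, 85, 99]

(0,0) stack=L1,L2,L3,L4; from [0,0,0]:
after L1 α=1/3: [185/3, 33, 6]
after L2 α=2/3: [515/9, 29, 254/3]
after L3 α=2/7: [5167/63, 335/7, 268/3]
after L4 α=6/7: [56197/441, 6509/49, 1906/21]
rounded: [127, 133, 91]


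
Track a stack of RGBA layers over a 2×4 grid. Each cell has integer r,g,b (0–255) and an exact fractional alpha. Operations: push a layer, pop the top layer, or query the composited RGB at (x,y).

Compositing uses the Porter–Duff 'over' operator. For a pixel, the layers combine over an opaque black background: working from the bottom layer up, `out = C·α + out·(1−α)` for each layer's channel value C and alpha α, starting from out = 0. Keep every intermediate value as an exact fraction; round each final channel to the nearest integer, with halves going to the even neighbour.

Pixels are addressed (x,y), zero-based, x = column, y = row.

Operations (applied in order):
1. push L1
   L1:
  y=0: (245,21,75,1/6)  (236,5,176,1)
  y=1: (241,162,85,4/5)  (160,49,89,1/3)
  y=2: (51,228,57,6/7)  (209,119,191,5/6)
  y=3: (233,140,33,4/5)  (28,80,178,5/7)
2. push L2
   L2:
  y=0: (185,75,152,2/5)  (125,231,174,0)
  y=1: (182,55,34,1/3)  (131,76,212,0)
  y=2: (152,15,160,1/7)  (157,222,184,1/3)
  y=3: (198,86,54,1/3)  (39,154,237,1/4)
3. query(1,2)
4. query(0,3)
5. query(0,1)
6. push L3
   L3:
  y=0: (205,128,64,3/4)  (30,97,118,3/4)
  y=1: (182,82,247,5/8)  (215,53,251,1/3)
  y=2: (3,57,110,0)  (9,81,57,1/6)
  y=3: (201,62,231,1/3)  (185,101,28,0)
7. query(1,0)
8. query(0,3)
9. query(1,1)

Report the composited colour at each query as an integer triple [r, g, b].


at x=1,y=2 over L1,L2:
L1 α=5/6: [1045/6, 595/6, 955/6]
L2 α=1/3: [1516/9, 1261/9, 1507/9]
rounded: [168, 140, 167]

at x=0,y=3 over L1,L2:
after L1 α=4/5: [932/5, 112, 132/5]
after L2 α=1/3: [2854/15, 310/3, 178/5]
= [190, 103, 36]

(0,1) stack=L1,L2; from [0,0,0]:
L1 α=4/5: [964/5, 648/5, 68]
L2 α=1/3: [946/5, 1571/15, 170/3]
= [189, 105, 57]

query (1,0) [L1,L2,L3] — begin 0,0,0
+L1 (α=1) → [236, 5, 176]
+L2 (α=0) → [236, 5, 176]
+L3 (α=3/4) → [163/2, 74, 265/2]
rounded: [82, 74, 132]

(0,3) stack=L1,L2,L3; from [0,0,0]:
after L1 α=4/5: [932/5, 112, 132/5]
after L2 α=1/3: [2854/15, 310/3, 178/5]
after L3 α=1/3: [8723/45, 806/9, 1511/15]
rounded: [194, 90, 101]

at x=1,y=1 over L1,L2,L3:
L1 α=1/3: [160/3, 49/3, 89/3]
L2 α=0: [160/3, 49/3, 89/3]
L3 α=1/3: [965/9, 257/9, 931/9]
= [107, 29, 103]


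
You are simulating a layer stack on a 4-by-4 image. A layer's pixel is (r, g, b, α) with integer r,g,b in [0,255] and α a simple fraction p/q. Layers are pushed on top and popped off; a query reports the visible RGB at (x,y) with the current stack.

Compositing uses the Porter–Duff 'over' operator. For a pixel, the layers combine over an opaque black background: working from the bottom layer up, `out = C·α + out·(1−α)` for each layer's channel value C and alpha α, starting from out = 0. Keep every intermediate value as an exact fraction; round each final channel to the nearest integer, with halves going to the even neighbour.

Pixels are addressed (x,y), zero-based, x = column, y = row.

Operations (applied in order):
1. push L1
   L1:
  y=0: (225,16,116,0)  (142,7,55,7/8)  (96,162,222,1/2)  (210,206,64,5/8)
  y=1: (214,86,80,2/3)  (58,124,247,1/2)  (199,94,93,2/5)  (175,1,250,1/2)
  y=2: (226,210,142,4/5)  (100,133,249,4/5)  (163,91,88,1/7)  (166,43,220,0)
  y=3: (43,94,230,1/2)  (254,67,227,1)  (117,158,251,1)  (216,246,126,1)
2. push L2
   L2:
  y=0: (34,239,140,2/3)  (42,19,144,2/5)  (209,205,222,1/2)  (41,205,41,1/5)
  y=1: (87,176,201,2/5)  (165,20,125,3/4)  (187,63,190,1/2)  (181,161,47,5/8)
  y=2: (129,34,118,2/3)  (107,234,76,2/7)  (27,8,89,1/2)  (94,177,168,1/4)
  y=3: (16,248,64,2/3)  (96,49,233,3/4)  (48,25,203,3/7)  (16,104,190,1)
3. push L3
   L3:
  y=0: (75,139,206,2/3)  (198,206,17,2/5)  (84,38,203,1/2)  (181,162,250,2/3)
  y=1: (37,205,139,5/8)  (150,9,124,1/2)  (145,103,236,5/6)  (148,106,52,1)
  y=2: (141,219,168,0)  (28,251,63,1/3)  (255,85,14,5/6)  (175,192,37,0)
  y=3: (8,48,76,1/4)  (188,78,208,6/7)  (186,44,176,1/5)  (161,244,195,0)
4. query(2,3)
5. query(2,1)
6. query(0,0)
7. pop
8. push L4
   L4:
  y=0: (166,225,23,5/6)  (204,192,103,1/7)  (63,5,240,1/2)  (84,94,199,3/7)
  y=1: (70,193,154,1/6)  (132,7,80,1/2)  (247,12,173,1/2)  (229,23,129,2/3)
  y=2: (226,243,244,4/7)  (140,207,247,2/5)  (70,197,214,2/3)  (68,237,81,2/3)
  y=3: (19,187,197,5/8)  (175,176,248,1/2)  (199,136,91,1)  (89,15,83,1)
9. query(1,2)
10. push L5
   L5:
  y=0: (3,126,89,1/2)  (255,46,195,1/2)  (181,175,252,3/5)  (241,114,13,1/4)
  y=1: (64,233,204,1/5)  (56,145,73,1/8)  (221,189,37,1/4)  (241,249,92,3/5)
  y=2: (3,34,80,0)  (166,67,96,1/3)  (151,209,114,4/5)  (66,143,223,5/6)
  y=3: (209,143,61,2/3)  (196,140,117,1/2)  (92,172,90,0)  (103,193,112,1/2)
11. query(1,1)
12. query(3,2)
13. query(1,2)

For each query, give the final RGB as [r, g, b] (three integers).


at x=2,y=3 over L1,L2,L3:
L1 α=1: [117, 158, 251]
L2 α=3/7: [612/7, 101, 1613/7]
L3 α=1/5: [750/7, 448/5, 7684/35]
= [107, 90, 220]

query (2,1) [L1,L2,L3] — begin 0,0,0
+L1 (α=2/5) → [398/5, 188/5, 186/5]
+L2 (α=1/2) → [1333/10, 503/10, 568/5]
+L3 (α=5/6) → [2861/20, 5653/60, 1078/5]
rounded: [143, 94, 216]

(0,0) stack=L1,L2,L3; from [0,0,0]:
after L1 α=0: [0, 0, 0]
after L2 α=2/3: [68/3, 478/3, 280/3]
after L3 α=2/3: [518/9, 1312/9, 1516/9]
rounded: [58, 146, 168]

query (1,2) [L1,L2,L4] — begin 0,0,0
after L1 α=4/5: [80, 532/5, 996/5]
after L2 α=2/7: [614/7, 1000/7, 164]
after L4 α=2/5: [3802/35, 5898/35, 986/5]
= [109, 169, 197]

at x=1,y=1 over L1,L2,L4,L5:
after L1 α=1/2: [29, 62, 247/2]
after L2 α=3/4: [131, 61/2, 997/8]
after L4 α=1/2: [263/2, 75/4, 1637/16]
after L5 α=1/8: [1953/16, 1105/32, 12627/128]
rounded: [122, 35, 99]

query (3,2) [L1,L2,L4,L5] — begin 0,0,0
after L1 α=0: [0, 0, 0]
after L2 α=1/4: [47/2, 177/4, 42]
after L4 α=2/3: [319/6, 691/4, 68]
after L5 α=5/6: [2299/36, 3551/24, 1183/6]
rounded: [64, 148, 197]

at x=1,y=2 over L1,L2,L4,L5:
L1 α=4/5: [80, 532/5, 996/5]
L2 α=2/7: [614/7, 1000/7, 164]
L4 α=2/5: [3802/35, 5898/35, 986/5]
L5 α=1/3: [13414/105, 14141/105, 2452/15]
= [128, 135, 163]


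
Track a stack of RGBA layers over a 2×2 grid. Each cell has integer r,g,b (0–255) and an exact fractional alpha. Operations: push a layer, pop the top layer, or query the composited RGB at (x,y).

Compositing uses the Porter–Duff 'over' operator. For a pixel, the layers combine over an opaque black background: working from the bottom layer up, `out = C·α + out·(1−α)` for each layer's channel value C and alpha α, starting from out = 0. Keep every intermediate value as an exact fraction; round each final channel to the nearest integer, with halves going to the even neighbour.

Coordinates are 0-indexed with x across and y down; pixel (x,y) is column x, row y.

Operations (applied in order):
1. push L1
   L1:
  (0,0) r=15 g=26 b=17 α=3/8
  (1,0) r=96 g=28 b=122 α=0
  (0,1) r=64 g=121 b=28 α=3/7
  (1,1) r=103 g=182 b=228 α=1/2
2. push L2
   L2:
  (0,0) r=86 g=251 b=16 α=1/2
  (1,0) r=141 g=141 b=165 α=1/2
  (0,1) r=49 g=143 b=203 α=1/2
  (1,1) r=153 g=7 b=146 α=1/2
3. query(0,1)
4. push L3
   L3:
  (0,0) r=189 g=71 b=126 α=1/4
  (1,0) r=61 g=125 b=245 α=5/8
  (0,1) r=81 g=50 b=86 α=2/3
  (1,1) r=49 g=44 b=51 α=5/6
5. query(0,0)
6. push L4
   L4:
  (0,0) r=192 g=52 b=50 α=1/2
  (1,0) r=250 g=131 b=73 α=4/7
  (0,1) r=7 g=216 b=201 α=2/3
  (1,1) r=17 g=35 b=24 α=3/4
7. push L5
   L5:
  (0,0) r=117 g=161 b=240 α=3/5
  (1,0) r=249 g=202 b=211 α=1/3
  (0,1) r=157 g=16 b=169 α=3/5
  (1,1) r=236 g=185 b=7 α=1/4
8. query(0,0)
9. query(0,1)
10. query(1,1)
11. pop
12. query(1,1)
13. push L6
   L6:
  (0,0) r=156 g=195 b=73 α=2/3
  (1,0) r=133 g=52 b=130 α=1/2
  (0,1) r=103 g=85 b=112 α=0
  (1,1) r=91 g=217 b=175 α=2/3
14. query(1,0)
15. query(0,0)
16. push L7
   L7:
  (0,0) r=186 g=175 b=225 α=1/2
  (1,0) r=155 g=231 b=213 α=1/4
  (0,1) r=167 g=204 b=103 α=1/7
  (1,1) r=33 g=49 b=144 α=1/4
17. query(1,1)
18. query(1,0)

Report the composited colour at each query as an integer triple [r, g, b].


query (0,1) [L1,L2] — begin 0,0,0
+L1 (α=3/7) → [192/7, 363/7, 12]
+L2 (α=1/2) → [535/14, 682/7, 215/2]
→ [38, 97, 108]

at x=0,y=0 over L1,L2,L3:
after L1 α=3/8: [45/8, 39/4, 51/8]
after L2 α=1/2: [733/16, 1043/8, 179/16]
after L3 α=1/4: [5223/64, 3697/32, 2553/64]
rounded: [82, 116, 40]

at x=0,y=0 over L1,L2,L3,L4,L5:
after L1 α=3/8: [45/8, 39/4, 51/8]
after L2 α=1/2: [733/16, 1043/8, 179/16]
after L3 α=1/4: [5223/64, 3697/32, 2553/64]
after L4 α=1/2: [17511/128, 5361/64, 5753/128]
after L5 α=3/5: [7995/64, 20817/160, 51833/320]
→ [125, 130, 162]

query (0,1) [L1,L2,L3,L4,L5] — begin 0,0,0
L1 α=3/7: [192/7, 363/7, 12]
L2 α=1/2: [535/14, 682/7, 215/2]
L3 α=2/3: [2803/42, 1382/21, 559/6]
L4 α=2/3: [3391/126, 10454/63, 2971/18]
L5 α=3/5: [33064/315, 23932/315, 7534/45]
= [105, 76, 167]

(1,1) stack=L1,L2,L3,L4,L5; from [0,0,0]:
L1 α=1/2: [103/2, 91, 114]
L2 α=1/2: [409/4, 49, 130]
L3 α=5/6: [463/8, 269/6, 385/6]
L4 α=3/4: [871/32, 899/24, 817/24]
L5 α=1/4: [10165/128, 2379/32, 873/32]
= [79, 74, 27]

(1,1) stack=L1,L2,L3,L4; from [0,0,0]:
after L1 α=1/2: [103/2, 91, 114]
after L2 α=1/2: [409/4, 49, 130]
after L3 α=5/6: [463/8, 269/6, 385/6]
after L4 α=3/4: [871/32, 899/24, 817/24]
= [27, 37, 34]

(1,0) stack=L1,L2,L3,L4,L6; from [0,0,0]:
L1 α=0: [0, 0, 0]
L2 α=1/2: [141/2, 141/2, 165/2]
L3 α=5/8: [1033/16, 1673/16, 2945/16]
L4 α=4/7: [19099/112, 13403/112, 13507/112]
L6 α=1/2: [33995/224, 19227/224, 28067/224]
rounded: [152, 86, 125]

(0,0) stack=L1,L2,L3,L4,L6; from [0,0,0]:
after L1 α=3/8: [45/8, 39/4, 51/8]
after L2 α=1/2: [733/16, 1043/8, 179/16]
after L3 α=1/4: [5223/64, 3697/32, 2553/64]
after L4 α=1/2: [17511/128, 5361/64, 5753/128]
after L6 α=2/3: [19149/128, 10107/64, 8147/128]
= [150, 158, 64]

query (1,1) [L1,L2,L3,L4,L6,L7] — begin 0,0,0
L1 α=1/2: [103/2, 91, 114]
L2 α=1/2: [409/4, 49, 130]
L3 α=5/6: [463/8, 269/6, 385/6]
L4 α=3/4: [871/32, 899/24, 817/24]
L6 α=2/3: [6695/96, 11315/72, 9217/72]
L7 α=1/4: [7751/128, 12491/96, 12673/96]
rounded: [61, 130, 132]

at x=1,y=0 over L1,L2,L3,L4,L6,L7:
L1 α=0: [0, 0, 0]
L2 α=1/2: [141/2, 141/2, 165/2]
L3 α=5/8: [1033/16, 1673/16, 2945/16]
L4 α=4/7: [19099/112, 13403/112, 13507/112]
L6 α=1/2: [33995/224, 19227/224, 28067/224]
L7 α=1/4: [136705/896, 109425/896, 131913/896]
→ [153, 122, 147]


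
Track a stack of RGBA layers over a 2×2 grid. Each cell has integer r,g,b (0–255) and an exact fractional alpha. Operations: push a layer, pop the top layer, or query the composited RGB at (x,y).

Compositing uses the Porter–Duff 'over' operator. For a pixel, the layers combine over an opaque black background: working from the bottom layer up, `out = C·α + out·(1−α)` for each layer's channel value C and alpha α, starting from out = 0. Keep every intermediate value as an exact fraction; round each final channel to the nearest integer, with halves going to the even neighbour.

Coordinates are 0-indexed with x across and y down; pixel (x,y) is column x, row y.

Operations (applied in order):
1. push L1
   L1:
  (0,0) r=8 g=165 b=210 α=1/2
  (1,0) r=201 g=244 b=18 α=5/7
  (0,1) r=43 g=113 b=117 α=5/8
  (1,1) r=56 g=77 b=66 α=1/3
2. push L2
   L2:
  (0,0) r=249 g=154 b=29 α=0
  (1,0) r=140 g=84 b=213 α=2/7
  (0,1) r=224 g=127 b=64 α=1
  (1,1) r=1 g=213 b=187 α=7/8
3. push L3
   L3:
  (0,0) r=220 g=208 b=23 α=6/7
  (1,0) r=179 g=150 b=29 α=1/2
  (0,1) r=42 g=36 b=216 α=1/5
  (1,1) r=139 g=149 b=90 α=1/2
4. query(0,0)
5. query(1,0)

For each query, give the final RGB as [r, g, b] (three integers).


at x=0,y=0 over L1,L2,L3:
L1 α=1/2: [4, 165/2, 105]
L2 α=0: [4, 165/2, 105]
L3 α=6/7: [1324/7, 2661/14, 243/7]
= [189, 190, 35]

at x=1,y=0 over L1,L2,L3:
L1 α=5/7: [1005/7, 1220/7, 90/7]
L2 α=2/7: [6985/49, 7276/49, 3432/49]
L3 α=1/2: [7878/49, 7313/49, 4853/98]
rounded: [161, 149, 50]


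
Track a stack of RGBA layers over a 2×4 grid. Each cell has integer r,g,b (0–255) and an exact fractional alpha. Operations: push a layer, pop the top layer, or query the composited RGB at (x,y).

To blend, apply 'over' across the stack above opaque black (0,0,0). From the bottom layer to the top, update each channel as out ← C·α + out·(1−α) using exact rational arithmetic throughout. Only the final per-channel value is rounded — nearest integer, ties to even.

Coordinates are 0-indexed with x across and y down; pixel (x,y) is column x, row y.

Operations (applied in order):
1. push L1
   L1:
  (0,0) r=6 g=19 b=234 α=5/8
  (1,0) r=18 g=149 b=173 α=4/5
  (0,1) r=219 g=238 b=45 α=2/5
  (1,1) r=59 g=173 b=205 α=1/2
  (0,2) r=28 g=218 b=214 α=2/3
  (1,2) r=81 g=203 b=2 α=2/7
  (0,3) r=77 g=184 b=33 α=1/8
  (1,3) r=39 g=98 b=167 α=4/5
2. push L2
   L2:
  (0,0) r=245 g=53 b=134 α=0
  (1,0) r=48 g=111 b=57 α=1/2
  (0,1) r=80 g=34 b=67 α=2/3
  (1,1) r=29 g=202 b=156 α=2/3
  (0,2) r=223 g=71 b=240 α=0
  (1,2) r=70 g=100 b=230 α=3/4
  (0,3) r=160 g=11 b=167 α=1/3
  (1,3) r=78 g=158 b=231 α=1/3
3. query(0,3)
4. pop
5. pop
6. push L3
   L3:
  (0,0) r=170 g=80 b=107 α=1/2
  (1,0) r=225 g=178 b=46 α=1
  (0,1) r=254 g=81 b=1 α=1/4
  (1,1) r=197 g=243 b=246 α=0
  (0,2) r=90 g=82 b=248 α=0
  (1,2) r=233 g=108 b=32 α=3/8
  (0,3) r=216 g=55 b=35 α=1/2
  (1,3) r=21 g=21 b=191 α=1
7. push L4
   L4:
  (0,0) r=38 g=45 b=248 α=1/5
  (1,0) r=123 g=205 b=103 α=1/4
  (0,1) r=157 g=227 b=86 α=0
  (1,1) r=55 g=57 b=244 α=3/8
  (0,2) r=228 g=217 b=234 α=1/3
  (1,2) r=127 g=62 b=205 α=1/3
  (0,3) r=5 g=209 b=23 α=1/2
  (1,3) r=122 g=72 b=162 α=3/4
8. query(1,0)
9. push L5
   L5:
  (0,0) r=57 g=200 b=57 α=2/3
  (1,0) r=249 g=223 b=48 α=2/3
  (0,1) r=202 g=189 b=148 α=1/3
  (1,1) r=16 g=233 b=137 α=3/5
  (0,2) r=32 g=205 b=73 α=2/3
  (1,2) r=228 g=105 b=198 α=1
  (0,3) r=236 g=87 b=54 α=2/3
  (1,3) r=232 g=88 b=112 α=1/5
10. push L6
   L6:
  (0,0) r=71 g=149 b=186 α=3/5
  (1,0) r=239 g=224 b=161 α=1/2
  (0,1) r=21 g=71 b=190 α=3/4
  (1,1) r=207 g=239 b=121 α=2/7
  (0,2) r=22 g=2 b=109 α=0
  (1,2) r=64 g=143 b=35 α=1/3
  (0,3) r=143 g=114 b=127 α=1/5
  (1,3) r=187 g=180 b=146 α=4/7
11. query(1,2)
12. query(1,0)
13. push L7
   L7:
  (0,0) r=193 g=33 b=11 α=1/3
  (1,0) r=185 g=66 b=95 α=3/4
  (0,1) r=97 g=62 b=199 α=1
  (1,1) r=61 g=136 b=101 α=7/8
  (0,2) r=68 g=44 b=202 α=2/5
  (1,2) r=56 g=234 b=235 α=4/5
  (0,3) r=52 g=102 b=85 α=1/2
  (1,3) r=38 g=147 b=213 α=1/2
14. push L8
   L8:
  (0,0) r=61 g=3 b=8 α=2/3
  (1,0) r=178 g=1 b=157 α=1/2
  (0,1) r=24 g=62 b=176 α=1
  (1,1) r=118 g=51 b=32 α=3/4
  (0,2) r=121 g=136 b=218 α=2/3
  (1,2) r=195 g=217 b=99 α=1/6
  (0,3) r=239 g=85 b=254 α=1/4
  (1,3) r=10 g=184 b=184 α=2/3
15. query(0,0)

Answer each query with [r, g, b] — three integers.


(0,3) stack=L1,L2; from [0,0,0]:
L1 α=1/8: [77/8, 23, 33/8]
L2 α=1/3: [239/4, 19, 701/12]
rounded: [60, 19, 58]

at x=1,y=0 over L3,L4:
after L3 α=1: [225, 178, 46]
after L4 α=1/4: [399/2, 739/4, 241/4]
rounded: [200, 185, 60]

at x=1,y=2 over L3,L4,L5,L6:
L3 α=3/8: [699/8, 81/2, 12]
L4 α=1/3: [1207/12, 143/3, 229/3]
L5 α=1: [228, 105, 198]
L6 α=1/3: [520/3, 353/3, 431/3]
→ [173, 118, 144]

query (1,0) [L3,L4,L5,L6] — begin 0,0,0
L3 α=1: [225, 178, 46]
L4 α=1/4: [399/2, 739/4, 241/4]
L5 α=2/3: [465/2, 841/4, 625/12]
L6 α=1/2: [943/4, 1737/8, 2557/24]
→ [236, 217, 107]

at x=0,y=0 over L3,L4,L5,L6,L7,L8:
+L3 (α=1/2) → [85, 40, 107/2]
+L4 (α=1/5) → [378/5, 41, 462/5]
+L5 (α=2/3) → [316/5, 147, 344/5]
+L6 (α=3/5) → [1697/25, 741/5, 3478/25]
+L7 (α=1/3) → [8219/75, 549/5, 7231/75]
+L8 (α=2/3) → [17369/225, 193/5, 8431/225]
→ [77, 39, 37]


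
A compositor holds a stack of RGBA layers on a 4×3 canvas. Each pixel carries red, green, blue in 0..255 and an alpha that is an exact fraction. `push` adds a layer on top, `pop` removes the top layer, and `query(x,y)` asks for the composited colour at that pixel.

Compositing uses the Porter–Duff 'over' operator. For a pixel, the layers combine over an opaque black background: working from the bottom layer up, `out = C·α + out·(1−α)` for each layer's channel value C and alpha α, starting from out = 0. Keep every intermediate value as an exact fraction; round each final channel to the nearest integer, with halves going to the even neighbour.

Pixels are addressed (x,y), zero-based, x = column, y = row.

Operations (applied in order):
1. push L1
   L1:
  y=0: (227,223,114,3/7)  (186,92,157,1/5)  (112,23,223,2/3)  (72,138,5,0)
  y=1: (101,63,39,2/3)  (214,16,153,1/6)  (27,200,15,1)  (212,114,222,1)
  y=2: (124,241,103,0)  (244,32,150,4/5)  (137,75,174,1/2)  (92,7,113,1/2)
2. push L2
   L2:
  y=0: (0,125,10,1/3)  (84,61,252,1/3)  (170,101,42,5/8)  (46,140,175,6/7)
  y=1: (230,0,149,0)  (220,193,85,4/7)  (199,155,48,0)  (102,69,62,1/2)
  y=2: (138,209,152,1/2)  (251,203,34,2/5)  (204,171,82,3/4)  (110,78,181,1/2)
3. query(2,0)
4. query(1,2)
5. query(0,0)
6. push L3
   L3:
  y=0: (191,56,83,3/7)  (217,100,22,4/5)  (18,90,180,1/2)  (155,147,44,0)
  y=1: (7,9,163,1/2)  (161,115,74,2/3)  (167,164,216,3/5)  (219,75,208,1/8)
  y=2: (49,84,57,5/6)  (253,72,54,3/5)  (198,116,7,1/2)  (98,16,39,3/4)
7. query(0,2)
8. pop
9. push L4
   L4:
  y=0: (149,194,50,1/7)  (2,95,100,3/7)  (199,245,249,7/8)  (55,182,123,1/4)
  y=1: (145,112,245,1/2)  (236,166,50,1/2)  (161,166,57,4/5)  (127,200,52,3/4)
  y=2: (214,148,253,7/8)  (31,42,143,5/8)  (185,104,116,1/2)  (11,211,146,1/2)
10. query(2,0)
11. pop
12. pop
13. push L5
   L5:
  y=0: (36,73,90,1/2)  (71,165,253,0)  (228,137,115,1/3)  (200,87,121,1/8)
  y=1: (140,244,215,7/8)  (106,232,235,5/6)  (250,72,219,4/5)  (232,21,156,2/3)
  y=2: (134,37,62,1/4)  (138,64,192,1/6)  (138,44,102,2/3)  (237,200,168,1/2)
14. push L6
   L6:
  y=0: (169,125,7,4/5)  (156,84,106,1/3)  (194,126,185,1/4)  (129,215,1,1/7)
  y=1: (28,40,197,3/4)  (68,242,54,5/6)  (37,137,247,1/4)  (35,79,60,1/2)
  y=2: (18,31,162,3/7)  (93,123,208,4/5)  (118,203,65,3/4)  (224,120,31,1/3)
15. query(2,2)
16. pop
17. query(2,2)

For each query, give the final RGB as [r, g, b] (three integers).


(2,0) stack=L1,L2; from [0,0,0]:
+L1 (α=2/3) → [224/3, 46/3, 446/3]
+L2 (α=5/8) → [537/4, 551/8, 82]
rounded: [134, 69, 82]

query (1,2) [L1,L2] — begin 0,0,0
L1 α=4/5: [976/5, 128/5, 120]
L2 α=2/5: [5438/25, 2414/25, 428/5]
= [218, 97, 86]

at x=0,y=0 over L1,L2:
L1 α=3/7: [681/7, 669/7, 342/7]
L2 α=1/3: [454/7, 2213/21, 754/21]
= [65, 105, 36]

(0,2) stack=L1,L2,L3; from [0,0,0]:
+L1 (α=0) → [0, 0, 0]
+L2 (α=1/2) → [69, 209/2, 76]
+L3 (α=5/6) → [157/3, 1049/12, 361/6]
→ [52, 87, 60]

at x=2,y=0 over L1,L2,L4:
L1 α=2/3: [224/3, 46/3, 446/3]
L2 α=5/8: [537/4, 551/8, 82]
L4 α=7/8: [6109/32, 14271/64, 1825/8]
→ [191, 223, 228]

(2,2) stack=L1,L5,L6; from [0,0,0]:
+L1 (α=1/2) → [137/2, 75/2, 87]
+L5 (α=2/3) → [689/6, 251/6, 97]
+L6 (α=3/4) → [2813/24, 3905/24, 73]
→ [117, 163, 73]

(2,2) stack=L1,L5; from [0,0,0]:
after L1 α=1/2: [137/2, 75/2, 87]
after L5 α=2/3: [689/6, 251/6, 97]
→ [115, 42, 97]


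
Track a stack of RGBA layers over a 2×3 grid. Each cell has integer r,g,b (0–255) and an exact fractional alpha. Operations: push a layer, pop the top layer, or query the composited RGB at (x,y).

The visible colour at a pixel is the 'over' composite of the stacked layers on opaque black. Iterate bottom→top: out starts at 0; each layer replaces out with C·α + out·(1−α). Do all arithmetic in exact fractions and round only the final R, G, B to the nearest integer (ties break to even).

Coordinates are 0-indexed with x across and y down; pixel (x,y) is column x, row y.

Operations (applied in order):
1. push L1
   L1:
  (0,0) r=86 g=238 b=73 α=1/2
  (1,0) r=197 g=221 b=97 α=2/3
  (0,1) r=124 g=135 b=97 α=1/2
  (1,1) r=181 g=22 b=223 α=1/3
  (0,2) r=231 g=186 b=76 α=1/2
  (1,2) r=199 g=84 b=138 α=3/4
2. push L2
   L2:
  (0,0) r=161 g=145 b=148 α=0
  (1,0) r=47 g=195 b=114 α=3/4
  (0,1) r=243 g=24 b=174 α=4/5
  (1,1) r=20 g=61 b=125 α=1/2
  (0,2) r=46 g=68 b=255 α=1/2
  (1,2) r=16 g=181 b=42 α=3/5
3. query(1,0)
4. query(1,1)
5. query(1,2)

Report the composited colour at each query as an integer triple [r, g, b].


(1,0) stack=L1,L2; from [0,0,0]:
+L1 (α=2/3) → [394/3, 442/3, 194/3]
+L2 (α=3/4) → [817/12, 2197/12, 305/3]
→ [68, 183, 102]

at x=1,y=1 over L1,L2:
+L1 (α=1/3) → [181/3, 22/3, 223/3]
+L2 (α=1/2) → [241/6, 205/6, 299/3]
→ [40, 34, 100]

query (1,2) [L1,L2] — begin 0,0,0
after L1 α=3/4: [597/4, 63, 207/2]
after L2 α=3/5: [693/10, 669/5, 333/5]
= [69, 134, 67]


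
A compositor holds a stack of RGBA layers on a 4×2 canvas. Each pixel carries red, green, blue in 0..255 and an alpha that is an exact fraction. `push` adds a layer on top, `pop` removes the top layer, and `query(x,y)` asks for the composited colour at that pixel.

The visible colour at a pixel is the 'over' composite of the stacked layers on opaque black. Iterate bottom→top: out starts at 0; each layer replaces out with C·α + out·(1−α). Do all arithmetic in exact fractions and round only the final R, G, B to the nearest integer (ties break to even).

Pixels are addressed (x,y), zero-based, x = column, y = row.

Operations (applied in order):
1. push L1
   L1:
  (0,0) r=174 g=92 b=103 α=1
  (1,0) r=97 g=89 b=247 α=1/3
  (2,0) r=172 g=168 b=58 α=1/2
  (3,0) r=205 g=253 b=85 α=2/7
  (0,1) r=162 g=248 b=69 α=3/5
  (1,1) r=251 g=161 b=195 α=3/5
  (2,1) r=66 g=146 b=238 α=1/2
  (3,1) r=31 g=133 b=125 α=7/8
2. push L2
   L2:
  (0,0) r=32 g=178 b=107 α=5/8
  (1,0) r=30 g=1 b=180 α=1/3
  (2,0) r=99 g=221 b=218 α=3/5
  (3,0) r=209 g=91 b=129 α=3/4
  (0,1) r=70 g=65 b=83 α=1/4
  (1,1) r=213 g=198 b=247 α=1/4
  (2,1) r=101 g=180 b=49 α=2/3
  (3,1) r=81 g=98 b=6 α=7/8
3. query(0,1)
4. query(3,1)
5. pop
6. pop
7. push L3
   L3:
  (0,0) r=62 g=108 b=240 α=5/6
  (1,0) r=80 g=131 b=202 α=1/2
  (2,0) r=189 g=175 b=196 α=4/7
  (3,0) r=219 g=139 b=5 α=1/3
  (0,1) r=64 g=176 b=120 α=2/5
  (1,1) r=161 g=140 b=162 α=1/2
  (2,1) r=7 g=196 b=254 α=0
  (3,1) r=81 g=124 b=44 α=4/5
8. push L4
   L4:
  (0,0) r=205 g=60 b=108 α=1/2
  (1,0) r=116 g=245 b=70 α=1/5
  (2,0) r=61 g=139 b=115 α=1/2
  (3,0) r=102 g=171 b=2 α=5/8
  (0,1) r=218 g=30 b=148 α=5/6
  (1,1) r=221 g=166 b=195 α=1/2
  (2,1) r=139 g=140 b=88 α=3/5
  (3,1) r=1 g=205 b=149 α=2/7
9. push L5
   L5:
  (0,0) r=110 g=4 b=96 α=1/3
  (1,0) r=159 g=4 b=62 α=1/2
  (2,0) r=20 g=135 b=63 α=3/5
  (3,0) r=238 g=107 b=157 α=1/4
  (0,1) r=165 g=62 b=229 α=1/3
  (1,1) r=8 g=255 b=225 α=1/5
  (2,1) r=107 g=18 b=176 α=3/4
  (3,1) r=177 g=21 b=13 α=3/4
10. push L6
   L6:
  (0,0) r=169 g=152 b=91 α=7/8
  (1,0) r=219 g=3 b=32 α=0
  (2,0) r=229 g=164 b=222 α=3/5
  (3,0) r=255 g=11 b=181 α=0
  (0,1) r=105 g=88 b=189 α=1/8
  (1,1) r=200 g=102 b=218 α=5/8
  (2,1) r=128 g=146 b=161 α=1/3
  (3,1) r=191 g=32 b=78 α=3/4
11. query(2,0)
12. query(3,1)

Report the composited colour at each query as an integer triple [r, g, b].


at x=0,y=1 over L1,L2:
L1 α=3/5: [486/5, 744/5, 207/5]
L2 α=1/4: [452/5, 2557/20, 259/5]
= [90, 128, 52]

at x=3,y=1 over L1,L2:
after L1 α=7/8: [217/8, 931/8, 875/8]
after L2 α=7/8: [4753/64, 6419/64, 1211/64]
→ [74, 100, 19]

query (2,0) [L3,L4,L5,L6] — begin 0,0,0
after L3 α=4/7: [108, 100, 112]
after L4 α=1/2: [169/2, 239/2, 227/2]
after L5 α=3/5: [229/5, 644/5, 416/5]
after L6 α=3/5: [3893/25, 3748/25, 4162/25]
→ [156, 150, 166]

query (3,1) [L3,L4,L5,L6] — begin 0,0,0
after L3 α=4/5: [324/5, 496/5, 176/5]
after L4 α=2/7: [326/7, 906/7, 474/7]
after L5 α=3/4: [4043/28, 1347/28, 747/28]
after L6 α=3/4: [20087/112, 4035/112, 7299/112]
→ [179, 36, 65]


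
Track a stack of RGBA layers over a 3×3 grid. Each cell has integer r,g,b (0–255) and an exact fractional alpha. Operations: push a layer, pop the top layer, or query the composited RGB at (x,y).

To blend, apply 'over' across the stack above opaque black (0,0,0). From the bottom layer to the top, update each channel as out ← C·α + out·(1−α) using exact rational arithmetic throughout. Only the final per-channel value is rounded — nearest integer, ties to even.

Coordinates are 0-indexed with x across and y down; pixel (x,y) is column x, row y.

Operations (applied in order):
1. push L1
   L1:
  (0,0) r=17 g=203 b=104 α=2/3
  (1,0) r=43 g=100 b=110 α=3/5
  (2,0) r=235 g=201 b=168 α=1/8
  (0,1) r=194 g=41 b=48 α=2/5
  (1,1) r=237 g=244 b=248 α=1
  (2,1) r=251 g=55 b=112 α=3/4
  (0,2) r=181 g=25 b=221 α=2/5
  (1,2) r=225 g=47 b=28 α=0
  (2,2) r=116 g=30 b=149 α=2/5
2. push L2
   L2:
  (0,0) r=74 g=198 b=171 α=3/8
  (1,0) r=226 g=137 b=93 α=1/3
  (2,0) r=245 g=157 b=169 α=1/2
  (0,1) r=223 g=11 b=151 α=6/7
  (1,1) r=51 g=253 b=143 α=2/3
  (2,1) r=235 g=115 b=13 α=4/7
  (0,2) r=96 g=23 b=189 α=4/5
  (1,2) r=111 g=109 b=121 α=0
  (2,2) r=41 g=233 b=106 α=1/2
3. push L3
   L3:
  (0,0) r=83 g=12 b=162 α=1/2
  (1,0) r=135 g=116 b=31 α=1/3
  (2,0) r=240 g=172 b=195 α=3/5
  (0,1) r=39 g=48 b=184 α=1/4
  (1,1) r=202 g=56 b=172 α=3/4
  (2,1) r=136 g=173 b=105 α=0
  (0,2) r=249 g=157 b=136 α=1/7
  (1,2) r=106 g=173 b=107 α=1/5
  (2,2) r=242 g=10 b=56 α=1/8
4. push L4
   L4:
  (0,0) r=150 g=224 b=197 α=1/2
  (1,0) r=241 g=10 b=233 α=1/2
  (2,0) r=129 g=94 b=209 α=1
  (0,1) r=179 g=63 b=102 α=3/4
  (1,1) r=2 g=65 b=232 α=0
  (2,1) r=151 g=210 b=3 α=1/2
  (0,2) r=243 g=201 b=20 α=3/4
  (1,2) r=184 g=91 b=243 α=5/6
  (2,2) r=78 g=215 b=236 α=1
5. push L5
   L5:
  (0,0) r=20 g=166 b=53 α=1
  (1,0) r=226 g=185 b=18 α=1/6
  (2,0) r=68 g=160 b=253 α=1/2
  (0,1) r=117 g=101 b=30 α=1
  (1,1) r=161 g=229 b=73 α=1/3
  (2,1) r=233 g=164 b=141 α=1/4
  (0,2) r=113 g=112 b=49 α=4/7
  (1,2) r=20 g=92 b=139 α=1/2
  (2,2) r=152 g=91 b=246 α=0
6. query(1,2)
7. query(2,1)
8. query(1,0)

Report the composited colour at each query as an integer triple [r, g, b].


query (1,2) [L1,L2,L3,L4,L5] — begin 0,0,0
L1 α=0: [0, 0, 0]
L2 α=0: [0, 0, 0]
L3 α=1/5: [106/5, 173/5, 107/5]
L4 α=5/6: [2353/15, 408/5, 3091/15]
L5 α=1/2: [2653/30, 434/5, 2588/15]
= [88, 87, 173]

(2,1) stack=L1,L2,L3,L4,L5; from [0,0,0]:
after L1 α=3/4: [753/4, 165/4, 84]
after L2 α=4/7: [6019/28, 2335/28, 304/7]
after L3 α=0: [6019/28, 2335/28, 304/7]
after L4 α=1/2: [10247/56, 8215/56, 325/14]
after L5 α=1/4: [43789/224, 33829/224, 2949/56]
→ [195, 151, 53]

query (1,0) [L1,L2,L3,L4,L5] — begin 0,0,0
after L1 α=3/5: [129/5, 60, 66]
after L2 α=1/3: [1388/15, 257/3, 75]
after L3 α=1/3: [4801/45, 862/9, 181/3]
after L4 α=1/2: [7823/45, 476/9, 440/3]
after L5 α=1/6: [9857/54, 4045/54, 1127/9]
= [183, 75, 125]


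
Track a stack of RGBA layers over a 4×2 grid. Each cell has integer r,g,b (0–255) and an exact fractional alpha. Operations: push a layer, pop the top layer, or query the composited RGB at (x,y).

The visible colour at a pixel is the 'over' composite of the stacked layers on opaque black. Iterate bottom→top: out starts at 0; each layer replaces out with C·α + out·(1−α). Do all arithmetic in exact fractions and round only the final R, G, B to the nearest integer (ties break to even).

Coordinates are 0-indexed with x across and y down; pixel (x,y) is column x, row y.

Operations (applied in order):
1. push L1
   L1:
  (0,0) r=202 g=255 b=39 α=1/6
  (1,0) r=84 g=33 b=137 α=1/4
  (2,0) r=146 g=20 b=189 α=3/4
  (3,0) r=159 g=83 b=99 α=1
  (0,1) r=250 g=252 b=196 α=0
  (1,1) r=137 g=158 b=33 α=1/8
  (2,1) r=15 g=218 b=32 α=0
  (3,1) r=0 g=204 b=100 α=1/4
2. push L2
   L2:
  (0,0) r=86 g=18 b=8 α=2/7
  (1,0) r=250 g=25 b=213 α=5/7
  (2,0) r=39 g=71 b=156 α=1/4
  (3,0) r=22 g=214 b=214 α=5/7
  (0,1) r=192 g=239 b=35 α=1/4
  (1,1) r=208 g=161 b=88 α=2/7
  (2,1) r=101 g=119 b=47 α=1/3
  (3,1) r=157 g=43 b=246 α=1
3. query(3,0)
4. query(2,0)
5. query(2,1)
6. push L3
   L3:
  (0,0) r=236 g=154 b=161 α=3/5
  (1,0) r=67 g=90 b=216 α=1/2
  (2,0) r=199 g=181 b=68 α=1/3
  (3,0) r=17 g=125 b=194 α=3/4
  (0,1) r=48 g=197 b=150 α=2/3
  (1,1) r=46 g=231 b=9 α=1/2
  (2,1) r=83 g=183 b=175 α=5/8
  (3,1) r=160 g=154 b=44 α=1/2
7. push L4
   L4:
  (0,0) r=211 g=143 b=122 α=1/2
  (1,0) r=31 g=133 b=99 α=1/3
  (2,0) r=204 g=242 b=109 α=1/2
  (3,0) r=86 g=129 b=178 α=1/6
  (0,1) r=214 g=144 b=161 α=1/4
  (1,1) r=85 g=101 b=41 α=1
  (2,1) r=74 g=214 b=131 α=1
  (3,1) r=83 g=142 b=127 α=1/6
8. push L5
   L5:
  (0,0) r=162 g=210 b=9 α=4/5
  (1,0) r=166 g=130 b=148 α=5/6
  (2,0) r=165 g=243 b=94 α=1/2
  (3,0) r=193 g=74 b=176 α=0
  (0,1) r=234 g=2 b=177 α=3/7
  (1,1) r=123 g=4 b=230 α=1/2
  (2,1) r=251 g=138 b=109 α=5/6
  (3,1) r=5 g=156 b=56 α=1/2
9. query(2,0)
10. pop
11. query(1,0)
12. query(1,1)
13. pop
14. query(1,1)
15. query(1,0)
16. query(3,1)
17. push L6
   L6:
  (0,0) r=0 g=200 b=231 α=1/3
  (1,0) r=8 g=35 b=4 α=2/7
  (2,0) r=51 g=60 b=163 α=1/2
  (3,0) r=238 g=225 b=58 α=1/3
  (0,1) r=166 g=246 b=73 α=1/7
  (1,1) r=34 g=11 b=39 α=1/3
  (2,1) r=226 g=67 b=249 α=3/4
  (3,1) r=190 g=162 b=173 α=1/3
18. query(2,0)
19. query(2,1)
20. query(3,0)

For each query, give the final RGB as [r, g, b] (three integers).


at x=3,y=0 over L1,L2:
after L1 α=1: [159, 83, 99]
after L2 α=5/7: [428/7, 1236/7, 1268/7]
rounded: [61, 177, 181]

at x=2,y=0 over L1,L2:
+L1 (α=3/4) → [219/2, 15, 567/4]
+L2 (α=1/4) → [735/8, 29, 2325/16]
= [92, 29, 145]

query (2,1) [L1,L2] — begin 0,0,0
after L1 α=0: [0, 0, 0]
after L2 α=1/3: [101/3, 119/3, 47/3]
= [34, 40, 16]

query (2,0) [L1,L2,L3,L4,L5] — begin 0,0,0
after L1 α=3/4: [219/2, 15, 567/4]
after L2 α=1/4: [735/8, 29, 2325/16]
after L3 α=1/3: [1531/12, 239/3, 2869/24]
after L4 α=1/2: [3979/24, 965/6, 5485/48]
after L5 α=1/2: [7939/48, 2423/12, 9997/96]
rounded: [165, 202, 104]

(1,0) stack=L1,L2,L3,L4; from [0,0,0]:
after L1 α=1/4: [21, 33/4, 137/4]
after L2 α=5/7: [1292/7, 283/14, 2267/14]
after L3 α=1/2: [1761/14, 1543/28, 5291/28]
after L4 α=1/3: [1978/21, 1135/14, 6677/42]
rounded: [94, 81, 159]

at x=1,y=1 over L1,L2,L3,L4:
after L1 α=1/8: [137/8, 79/4, 33/8]
after L2 α=2/7: [4013/56, 1683/28, 1573/56]
after L3 α=1/2: [6589/112, 8151/56, 2077/112]
after L4 α=1: [85, 101, 41]
= [85, 101, 41]

(1,1) stack=L1,L2,L3; from [0,0,0]:
L1 α=1/8: [137/8, 79/4, 33/8]
L2 α=2/7: [4013/56, 1683/28, 1573/56]
L3 α=1/2: [6589/112, 8151/56, 2077/112]
rounded: [59, 146, 19]

(1,0) stack=L1,L2,L3; from [0,0,0]:
L1 α=1/4: [21, 33/4, 137/4]
L2 α=5/7: [1292/7, 283/14, 2267/14]
L3 α=1/2: [1761/14, 1543/28, 5291/28]
rounded: [126, 55, 189]

(3,1) stack=L1,L2,L3; from [0,0,0]:
L1 α=1/4: [0, 51, 25]
L2 α=1: [157, 43, 246]
L3 α=1/2: [317/2, 197/2, 145]
= [158, 98, 145]

query (2,0) [L1,L2,L3,L6] — begin 0,0,0
L1 α=3/4: [219/2, 15, 567/4]
L2 α=1/4: [735/8, 29, 2325/16]
L3 α=1/3: [1531/12, 239/3, 2869/24]
L6 α=1/2: [2143/24, 419/6, 6781/48]
= [89, 70, 141]

(2,1) stack=L1,L2,L3,L6; from [0,0,0]:
after L1 α=0: [0, 0, 0]
after L2 α=1/3: [101/3, 119/3, 47/3]
after L3 α=5/8: [129/2, 517/4, 461/4]
after L6 α=3/4: [1485/8, 1321/16, 3449/16]
= [186, 83, 216]

query (3,0) [L1,L2,L3,L6] — begin 0,0,0
after L1 α=1: [159, 83, 99]
after L2 α=5/7: [428/7, 1236/7, 1268/7]
after L3 α=3/4: [785/28, 3861/28, 2671/14]
after L6 α=1/3: [4117/42, 2337/14, 3077/21]
rounded: [98, 167, 147]
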